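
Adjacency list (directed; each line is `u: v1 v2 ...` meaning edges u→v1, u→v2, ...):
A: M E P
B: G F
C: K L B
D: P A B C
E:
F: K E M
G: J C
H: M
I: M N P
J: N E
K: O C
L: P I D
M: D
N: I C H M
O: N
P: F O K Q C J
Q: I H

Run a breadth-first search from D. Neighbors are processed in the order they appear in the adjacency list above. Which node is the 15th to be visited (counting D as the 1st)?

N

Visit D; enqueue P, A, B, C → queue [P, A, B, C]
Visit P; enqueue F, O, K, Q, J → queue [A, B, C, F, O, K, Q, J]
Visit A; enqueue M, E → queue [B, C, F, O, K, Q, J, M, E]
Visit B; enqueue G → queue [C, F, O, K, Q, J, M, E, G]
Visit C; enqueue L → queue [F, O, K, Q, J, M, E, G, L]
Visit F → queue [O, K, Q, J, M, E, G, L]
Visit O; enqueue N → queue [K, Q, J, M, E, G, L, N]
Visit K → queue [Q, J, M, E, G, L, N]
Visit Q; enqueue I, H → queue [J, M, E, G, L, N, I, H]
Visit J → queue [M, E, G, L, N, I, H]
Visit M → queue [E, G, L, N, I, H]
Visit E → queue [G, L, N, I, H]
Visit G → queue [L, N, I, H]
Visit L → queue [N, I, H]
Visit N → queue [I, H]
Visit I → queue [H]
Visit H → queue []

Visit order: D, P, A, B, C, F, O, K, Q, J, M, E, G, L, N, I, H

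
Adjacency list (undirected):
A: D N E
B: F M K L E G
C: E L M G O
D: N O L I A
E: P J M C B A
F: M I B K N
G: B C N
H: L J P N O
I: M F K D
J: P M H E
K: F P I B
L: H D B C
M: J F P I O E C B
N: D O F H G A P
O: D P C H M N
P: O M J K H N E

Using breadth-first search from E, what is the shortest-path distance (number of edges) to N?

2

Level 0: E
Level 1: A, B, C, J, M, P
Level 2: D, F, G, H, I, K, L, N, O
N first appears at level 2.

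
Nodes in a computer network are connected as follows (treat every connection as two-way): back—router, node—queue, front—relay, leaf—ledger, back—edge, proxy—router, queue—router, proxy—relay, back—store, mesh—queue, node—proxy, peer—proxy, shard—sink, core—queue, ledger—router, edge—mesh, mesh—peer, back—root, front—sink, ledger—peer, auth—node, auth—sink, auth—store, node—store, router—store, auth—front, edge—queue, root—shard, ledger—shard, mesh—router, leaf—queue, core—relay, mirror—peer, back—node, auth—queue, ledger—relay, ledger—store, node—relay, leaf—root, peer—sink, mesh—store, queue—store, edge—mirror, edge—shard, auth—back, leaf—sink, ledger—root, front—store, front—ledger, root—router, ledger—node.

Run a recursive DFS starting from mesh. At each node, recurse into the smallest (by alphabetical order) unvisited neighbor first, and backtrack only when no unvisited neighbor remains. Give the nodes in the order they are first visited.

mesh, edge, back, auth, front, ledger, leaf, queue, core, relay, node, proxy, peer, mirror, sink, shard, root, router, store

Visit mesh
mesh → edge
edge → back
back → auth
auth → front
front → ledger
ledger → leaf
leaf → queue
queue → core
core → relay
relay → node
node → proxy
proxy → peer
peer → mirror
peer → sink
sink → shard
shard → root
root → router
router → store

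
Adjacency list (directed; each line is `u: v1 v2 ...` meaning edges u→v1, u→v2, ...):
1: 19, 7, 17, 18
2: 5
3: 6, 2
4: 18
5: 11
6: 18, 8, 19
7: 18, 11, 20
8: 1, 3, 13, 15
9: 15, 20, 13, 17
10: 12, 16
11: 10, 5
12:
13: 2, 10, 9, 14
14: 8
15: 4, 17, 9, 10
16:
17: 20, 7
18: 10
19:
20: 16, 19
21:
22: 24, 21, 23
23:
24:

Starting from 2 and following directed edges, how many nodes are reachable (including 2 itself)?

6

BFS from 2 visits: 2, 5, 11, 10, 12, 16
Reachable nodes: 6 of 24 total.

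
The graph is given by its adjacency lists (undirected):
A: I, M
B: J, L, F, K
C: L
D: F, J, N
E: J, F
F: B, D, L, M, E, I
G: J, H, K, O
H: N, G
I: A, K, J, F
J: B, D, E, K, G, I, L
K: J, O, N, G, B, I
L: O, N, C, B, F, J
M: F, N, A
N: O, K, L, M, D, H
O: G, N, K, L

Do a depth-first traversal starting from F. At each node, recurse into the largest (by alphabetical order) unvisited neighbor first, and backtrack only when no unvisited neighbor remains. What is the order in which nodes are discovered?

F M N O L J K I A G H B E D C

Visit F
F → M
M → N
N → O
O → L
L → J
J → K
K → I
I → A
K → G
G → H
K → B
J → E
J → D
L → C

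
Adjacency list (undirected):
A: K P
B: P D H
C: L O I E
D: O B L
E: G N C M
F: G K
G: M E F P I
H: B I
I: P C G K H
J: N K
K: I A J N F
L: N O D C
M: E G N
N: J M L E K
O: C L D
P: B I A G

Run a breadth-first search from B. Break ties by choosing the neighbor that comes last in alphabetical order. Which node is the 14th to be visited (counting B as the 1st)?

E

Visit B; enqueue P, H, D → queue [P, H, D]
Visit P; enqueue I, G, A → queue [H, D, I, G, A]
Visit H → queue [D, I, G, A]
Visit D; enqueue O, L → queue [I, G, A, O, L]
Visit I; enqueue K, C → queue [G, A, O, L, K, C]
Visit G; enqueue M, F, E → queue [A, O, L, K, C, M, F, E]
Visit A → queue [O, L, K, C, M, F, E]
Visit O → queue [L, K, C, M, F, E]
Visit L; enqueue N → queue [K, C, M, F, E, N]
Visit K; enqueue J → queue [C, M, F, E, N, J]
Visit C → queue [M, F, E, N, J]
Visit M → queue [F, E, N, J]
Visit F → queue [E, N, J]
Visit E → queue [N, J]
Visit N → queue [J]
Visit J → queue []

Visit order: B, P, H, D, I, G, A, O, L, K, C, M, F, E, N, J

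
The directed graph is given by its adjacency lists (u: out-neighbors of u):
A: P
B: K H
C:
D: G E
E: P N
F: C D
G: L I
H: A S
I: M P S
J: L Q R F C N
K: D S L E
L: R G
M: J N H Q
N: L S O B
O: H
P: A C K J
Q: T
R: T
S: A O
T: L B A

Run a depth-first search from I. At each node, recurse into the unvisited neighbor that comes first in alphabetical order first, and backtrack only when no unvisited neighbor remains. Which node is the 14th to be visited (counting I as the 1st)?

Visit I
I → M
M → H
H → A
A → P
P → C
P → J
J → F
F → D
D → E
E → N
N → B
B → K
K → L
L → G
L → R
R → T
K → S
S → O
J → Q

Visit order: I, M, H, A, P, C, J, F, D, E, N, B, K, L, G, R, T, S, O, Q

L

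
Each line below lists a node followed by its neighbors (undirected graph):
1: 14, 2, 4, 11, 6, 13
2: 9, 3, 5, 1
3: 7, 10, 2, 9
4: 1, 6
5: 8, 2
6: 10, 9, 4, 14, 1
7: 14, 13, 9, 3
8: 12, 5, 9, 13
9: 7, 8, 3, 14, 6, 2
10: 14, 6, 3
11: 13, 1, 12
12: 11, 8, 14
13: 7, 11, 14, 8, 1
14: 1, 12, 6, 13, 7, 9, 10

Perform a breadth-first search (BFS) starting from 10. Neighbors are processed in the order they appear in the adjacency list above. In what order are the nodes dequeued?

Visit 10; enqueue 14, 6, 3 → queue [14, 6, 3]
Visit 14; enqueue 1, 12, 13, 7, 9 → queue [6, 3, 1, 12, 13, 7, 9]
Visit 6; enqueue 4 → queue [3, 1, 12, 13, 7, 9, 4]
Visit 3; enqueue 2 → queue [1, 12, 13, 7, 9, 4, 2]
Visit 1; enqueue 11 → queue [12, 13, 7, 9, 4, 2, 11]
Visit 12; enqueue 8 → queue [13, 7, 9, 4, 2, 11, 8]
Visit 13 → queue [7, 9, 4, 2, 11, 8]
Visit 7 → queue [9, 4, 2, 11, 8]
Visit 9 → queue [4, 2, 11, 8]
Visit 4 → queue [2, 11, 8]
Visit 2; enqueue 5 → queue [11, 8, 5]
Visit 11 → queue [8, 5]
Visit 8 → queue [5]
Visit 5 → queue []

10, 14, 6, 3, 1, 12, 13, 7, 9, 4, 2, 11, 8, 5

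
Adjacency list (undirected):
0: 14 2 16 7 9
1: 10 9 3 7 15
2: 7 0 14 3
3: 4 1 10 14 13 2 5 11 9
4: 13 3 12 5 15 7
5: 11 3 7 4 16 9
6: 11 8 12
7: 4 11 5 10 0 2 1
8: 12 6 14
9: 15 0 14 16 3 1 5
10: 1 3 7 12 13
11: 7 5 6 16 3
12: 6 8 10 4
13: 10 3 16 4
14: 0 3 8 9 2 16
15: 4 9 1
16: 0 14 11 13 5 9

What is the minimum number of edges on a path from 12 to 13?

2

Level 0: 12
Level 1: 4, 6, 8, 10
Level 2: 1, 3, 5, 7, 11, 13, 14, 15
Level 3: 0, 2, 9, 16
13 first appears at level 2.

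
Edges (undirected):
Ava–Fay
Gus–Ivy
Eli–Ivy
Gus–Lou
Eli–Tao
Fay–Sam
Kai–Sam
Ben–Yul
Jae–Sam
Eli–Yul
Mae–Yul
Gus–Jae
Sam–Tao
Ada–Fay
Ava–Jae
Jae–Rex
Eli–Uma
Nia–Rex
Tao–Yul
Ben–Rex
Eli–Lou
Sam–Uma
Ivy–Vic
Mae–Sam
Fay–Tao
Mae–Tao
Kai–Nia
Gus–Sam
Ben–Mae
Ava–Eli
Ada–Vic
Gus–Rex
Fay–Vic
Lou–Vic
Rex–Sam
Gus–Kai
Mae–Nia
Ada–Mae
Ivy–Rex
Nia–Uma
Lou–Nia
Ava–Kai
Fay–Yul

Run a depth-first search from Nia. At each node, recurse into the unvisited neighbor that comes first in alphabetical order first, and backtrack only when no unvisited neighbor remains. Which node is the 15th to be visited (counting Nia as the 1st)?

Visit Nia
Nia → Kai
Kai → Ava
Ava → Eli
Eli → Ivy
Ivy → Gus
Gus → Jae
Jae → Rex
Rex → Ben
Ben → Mae
Mae → Ada
Ada → Fay
Fay → Sam
Sam → Tao
Tao → Yul
Sam → Uma
Fay → Vic
Vic → Lou

Visit order: Nia, Kai, Ava, Eli, Ivy, Gus, Jae, Rex, Ben, Mae, Ada, Fay, Sam, Tao, Yul, Uma, Vic, Lou

Yul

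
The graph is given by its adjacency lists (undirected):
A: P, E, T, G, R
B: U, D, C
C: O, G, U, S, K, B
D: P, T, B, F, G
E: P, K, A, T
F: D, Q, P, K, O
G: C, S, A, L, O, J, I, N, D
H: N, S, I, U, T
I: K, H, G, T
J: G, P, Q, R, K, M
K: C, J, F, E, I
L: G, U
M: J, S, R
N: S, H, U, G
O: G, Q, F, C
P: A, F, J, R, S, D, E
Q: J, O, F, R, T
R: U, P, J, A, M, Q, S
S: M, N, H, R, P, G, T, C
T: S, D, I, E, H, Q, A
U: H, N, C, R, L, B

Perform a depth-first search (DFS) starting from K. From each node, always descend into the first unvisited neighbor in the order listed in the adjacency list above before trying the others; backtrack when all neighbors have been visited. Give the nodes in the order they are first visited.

Visit K
K → C
C → O
O → G
G → S
S → M
M → J
J → P
P → A
A → E
E → T
T → D
D → B
B → U
U → H
H → N
H → I
U → R
R → Q
Q → F
U → L

K → C → O → G → S → M → J → P → A → E → T → D → B → U → H → N → I → R → Q → F → L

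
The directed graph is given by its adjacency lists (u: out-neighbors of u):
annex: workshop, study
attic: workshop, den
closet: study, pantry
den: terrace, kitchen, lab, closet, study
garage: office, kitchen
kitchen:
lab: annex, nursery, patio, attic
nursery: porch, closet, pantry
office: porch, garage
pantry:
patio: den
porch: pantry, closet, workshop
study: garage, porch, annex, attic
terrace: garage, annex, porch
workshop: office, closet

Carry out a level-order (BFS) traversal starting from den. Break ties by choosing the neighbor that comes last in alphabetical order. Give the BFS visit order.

Visit den; enqueue terrace, study, lab, kitchen, closet → queue [terrace, study, lab, kitchen, closet]
Visit terrace; enqueue porch, garage, annex → queue [study, lab, kitchen, closet, porch, garage, annex]
Visit study; enqueue attic → queue [lab, kitchen, closet, porch, garage, annex, attic]
Visit lab; enqueue patio, nursery → queue [kitchen, closet, porch, garage, annex, attic, patio, nursery]
Visit kitchen → queue [closet, porch, garage, annex, attic, patio, nursery]
Visit closet; enqueue pantry → queue [porch, garage, annex, attic, patio, nursery, pantry]
Visit porch; enqueue workshop → queue [garage, annex, attic, patio, nursery, pantry, workshop]
Visit garage; enqueue office → queue [annex, attic, patio, nursery, pantry, workshop, office]
Visit annex → queue [attic, patio, nursery, pantry, workshop, office]
Visit attic → queue [patio, nursery, pantry, workshop, office]
Visit patio → queue [nursery, pantry, workshop, office]
Visit nursery → queue [pantry, workshop, office]
Visit pantry → queue [workshop, office]
Visit workshop → queue [office]
Visit office → queue []

den terrace study lab kitchen closet porch garage annex attic patio nursery pantry workshop office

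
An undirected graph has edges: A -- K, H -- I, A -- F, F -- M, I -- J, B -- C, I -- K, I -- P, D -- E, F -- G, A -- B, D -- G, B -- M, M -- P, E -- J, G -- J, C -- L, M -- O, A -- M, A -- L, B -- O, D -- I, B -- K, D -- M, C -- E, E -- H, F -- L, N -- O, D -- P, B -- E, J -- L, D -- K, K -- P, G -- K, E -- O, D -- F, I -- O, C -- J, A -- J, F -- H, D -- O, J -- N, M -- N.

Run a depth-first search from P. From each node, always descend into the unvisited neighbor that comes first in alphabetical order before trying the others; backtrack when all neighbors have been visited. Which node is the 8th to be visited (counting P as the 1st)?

Visit P
P → D
D → E
E → B
B → A
A → F
F → G
G → J
J → C
C → L
J → I
I → H
I → K
I → O
O → M
M → N

Visit order: P, D, E, B, A, F, G, J, C, L, I, H, K, O, M, N

J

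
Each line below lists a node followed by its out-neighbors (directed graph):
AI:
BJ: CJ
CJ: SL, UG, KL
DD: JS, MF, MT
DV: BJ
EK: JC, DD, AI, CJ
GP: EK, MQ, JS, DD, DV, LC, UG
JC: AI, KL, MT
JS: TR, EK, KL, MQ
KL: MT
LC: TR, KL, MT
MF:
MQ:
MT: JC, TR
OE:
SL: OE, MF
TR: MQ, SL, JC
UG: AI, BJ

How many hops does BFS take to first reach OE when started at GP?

4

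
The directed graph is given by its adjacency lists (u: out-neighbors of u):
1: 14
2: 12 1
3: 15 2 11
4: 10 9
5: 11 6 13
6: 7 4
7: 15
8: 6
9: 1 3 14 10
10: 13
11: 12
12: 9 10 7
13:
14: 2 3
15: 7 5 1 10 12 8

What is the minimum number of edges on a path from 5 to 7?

Level 0: 5
Level 1: 6, 11, 13
Level 2: 4, 7, 12
Level 3: 9, 10, 15
Level 4: 1, 3, 8, 14
Level 5: 2
7 first appears at level 2.

2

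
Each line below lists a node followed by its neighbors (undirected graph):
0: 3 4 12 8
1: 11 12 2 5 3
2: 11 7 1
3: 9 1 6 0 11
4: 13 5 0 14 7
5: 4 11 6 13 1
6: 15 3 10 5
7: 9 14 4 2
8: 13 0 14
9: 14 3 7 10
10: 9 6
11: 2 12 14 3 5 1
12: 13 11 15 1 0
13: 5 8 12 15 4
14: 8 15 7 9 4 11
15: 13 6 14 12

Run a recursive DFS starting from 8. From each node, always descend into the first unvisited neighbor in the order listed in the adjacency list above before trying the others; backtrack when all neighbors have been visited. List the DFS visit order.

Visit 8
8 → 13
13 → 5
5 → 4
4 → 0
0 → 3
3 → 9
9 → 14
14 → 15
15 → 6
6 → 10
15 → 12
12 → 11
11 → 2
2 → 7
2 → 1

8, 13, 5, 4, 0, 3, 9, 14, 15, 6, 10, 12, 11, 2, 7, 1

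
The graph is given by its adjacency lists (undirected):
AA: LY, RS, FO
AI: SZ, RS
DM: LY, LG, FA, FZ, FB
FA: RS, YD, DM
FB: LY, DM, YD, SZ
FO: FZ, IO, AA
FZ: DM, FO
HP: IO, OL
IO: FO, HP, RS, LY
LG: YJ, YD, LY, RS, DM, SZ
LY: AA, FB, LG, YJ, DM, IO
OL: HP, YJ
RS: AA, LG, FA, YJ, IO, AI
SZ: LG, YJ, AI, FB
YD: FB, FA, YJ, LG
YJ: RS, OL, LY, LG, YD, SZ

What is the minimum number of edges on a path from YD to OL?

2

Level 0: YD
Level 1: FA, FB, LG, YJ
Level 2: DM, LY, OL, RS, SZ
Level 3: AA, AI, FZ, HP, IO
Level 4: FO
OL first appears at level 2.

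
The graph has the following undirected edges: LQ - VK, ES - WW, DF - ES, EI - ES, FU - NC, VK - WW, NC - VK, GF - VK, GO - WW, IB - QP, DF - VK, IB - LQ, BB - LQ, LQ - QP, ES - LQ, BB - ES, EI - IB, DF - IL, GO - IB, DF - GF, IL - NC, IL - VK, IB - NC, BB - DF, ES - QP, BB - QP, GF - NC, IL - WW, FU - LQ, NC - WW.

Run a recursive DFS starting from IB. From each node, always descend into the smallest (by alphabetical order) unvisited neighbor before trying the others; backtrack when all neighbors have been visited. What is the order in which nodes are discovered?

IB, EI, ES, BB, DF, GF, NC, FU, LQ, QP, VK, IL, WW, GO

Visit IB
IB → EI
EI → ES
ES → BB
BB → DF
DF → GF
GF → NC
NC → FU
FU → LQ
LQ → QP
LQ → VK
VK → IL
IL → WW
WW → GO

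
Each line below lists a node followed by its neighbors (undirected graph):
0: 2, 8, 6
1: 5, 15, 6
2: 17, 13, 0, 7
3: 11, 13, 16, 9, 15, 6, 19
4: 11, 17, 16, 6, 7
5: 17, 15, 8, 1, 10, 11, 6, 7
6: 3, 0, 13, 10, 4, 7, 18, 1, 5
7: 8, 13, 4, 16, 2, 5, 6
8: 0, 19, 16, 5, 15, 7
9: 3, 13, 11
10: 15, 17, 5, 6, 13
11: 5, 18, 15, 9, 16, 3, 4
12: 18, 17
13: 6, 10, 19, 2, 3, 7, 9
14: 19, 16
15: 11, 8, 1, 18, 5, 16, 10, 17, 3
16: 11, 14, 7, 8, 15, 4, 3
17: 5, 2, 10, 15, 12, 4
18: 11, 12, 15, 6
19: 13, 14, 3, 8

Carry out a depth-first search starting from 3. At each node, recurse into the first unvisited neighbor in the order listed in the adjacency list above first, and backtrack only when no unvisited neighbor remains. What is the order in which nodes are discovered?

3, 11, 5, 17, 2, 13, 6, 0, 8, 19, 14, 16, 7, 4, 15, 1, 18, 12, 10, 9

Visit 3
3 → 11
11 → 5
5 → 17
17 → 2
2 → 13
13 → 6
6 → 0
0 → 8
8 → 19
19 → 14
14 → 16
16 → 7
7 → 4
16 → 15
15 → 1
15 → 18
18 → 12
15 → 10
13 → 9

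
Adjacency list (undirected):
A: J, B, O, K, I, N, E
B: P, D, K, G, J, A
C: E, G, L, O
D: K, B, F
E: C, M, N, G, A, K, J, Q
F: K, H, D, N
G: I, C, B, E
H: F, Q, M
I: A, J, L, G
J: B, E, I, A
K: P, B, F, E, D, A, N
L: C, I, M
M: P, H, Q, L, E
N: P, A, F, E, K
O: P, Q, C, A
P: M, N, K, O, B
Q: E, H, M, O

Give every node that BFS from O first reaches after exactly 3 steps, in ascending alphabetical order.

D, F

Level 0: O
Level 1: A, C, P, Q
Level 2: B, E, G, H, I, J, K, L, M, N
Level 3: D, F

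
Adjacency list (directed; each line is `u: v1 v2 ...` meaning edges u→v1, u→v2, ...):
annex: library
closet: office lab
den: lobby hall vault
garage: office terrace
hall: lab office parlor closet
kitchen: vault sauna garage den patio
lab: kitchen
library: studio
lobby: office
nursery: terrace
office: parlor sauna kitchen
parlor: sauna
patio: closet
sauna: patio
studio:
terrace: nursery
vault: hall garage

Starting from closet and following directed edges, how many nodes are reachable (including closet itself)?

14

BFS from closet visits: closet, office, lab, parlor, sauna, kitchen, patio, vault, garage, den, hall, terrace, lobby, nursery
Reachable nodes: 14 of 17 total.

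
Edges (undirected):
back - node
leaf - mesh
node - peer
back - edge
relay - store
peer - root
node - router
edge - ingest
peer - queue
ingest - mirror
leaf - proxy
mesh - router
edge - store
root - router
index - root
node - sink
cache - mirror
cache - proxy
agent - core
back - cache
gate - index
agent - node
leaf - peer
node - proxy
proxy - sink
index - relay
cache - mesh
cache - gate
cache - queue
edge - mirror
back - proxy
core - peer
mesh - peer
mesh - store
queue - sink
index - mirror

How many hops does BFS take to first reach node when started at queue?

2

Level 0: queue
Level 1: cache, peer, sink
Level 2: back, core, gate, leaf, mesh, mirror, node, proxy, root
Level 3: agent, edge, index, ingest, router, store
Level 4: relay
node first appears at level 2.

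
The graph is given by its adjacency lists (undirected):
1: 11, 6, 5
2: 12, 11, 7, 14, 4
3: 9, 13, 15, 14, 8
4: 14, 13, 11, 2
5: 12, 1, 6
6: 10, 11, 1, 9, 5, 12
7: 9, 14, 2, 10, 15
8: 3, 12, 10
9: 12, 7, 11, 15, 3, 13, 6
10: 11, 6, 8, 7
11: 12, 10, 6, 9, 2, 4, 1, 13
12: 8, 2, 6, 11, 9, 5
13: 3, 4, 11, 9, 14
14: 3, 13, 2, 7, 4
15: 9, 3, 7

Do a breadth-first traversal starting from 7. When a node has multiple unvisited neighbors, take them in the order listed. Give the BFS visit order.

7, 9, 14, 2, 10, 15, 12, 11, 3, 13, 6, 4, 8, 5, 1

Visit 7; enqueue 9, 14, 2, 10, 15 → queue [9, 14, 2, 10, 15]
Visit 9; enqueue 12, 11, 3, 13, 6 → queue [14, 2, 10, 15, 12, 11, 3, 13, 6]
Visit 14; enqueue 4 → queue [2, 10, 15, 12, 11, 3, 13, 6, 4]
Visit 2 → queue [10, 15, 12, 11, 3, 13, 6, 4]
Visit 10; enqueue 8 → queue [15, 12, 11, 3, 13, 6, 4, 8]
Visit 15 → queue [12, 11, 3, 13, 6, 4, 8]
Visit 12; enqueue 5 → queue [11, 3, 13, 6, 4, 8, 5]
Visit 11; enqueue 1 → queue [3, 13, 6, 4, 8, 5, 1]
Visit 3 → queue [13, 6, 4, 8, 5, 1]
Visit 13 → queue [6, 4, 8, 5, 1]
Visit 6 → queue [4, 8, 5, 1]
Visit 4 → queue [8, 5, 1]
Visit 8 → queue [5, 1]
Visit 5 → queue [1]
Visit 1 → queue []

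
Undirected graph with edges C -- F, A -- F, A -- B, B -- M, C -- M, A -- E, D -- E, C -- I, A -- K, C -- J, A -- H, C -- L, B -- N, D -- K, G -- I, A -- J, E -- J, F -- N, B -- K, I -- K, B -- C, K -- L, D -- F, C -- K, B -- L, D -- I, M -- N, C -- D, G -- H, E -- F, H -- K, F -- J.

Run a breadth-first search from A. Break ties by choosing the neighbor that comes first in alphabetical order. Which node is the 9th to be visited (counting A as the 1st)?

Visit A; enqueue B, E, F, H, J, K → queue [B, E, F, H, J, K]
Visit B; enqueue C, L, M, N → queue [E, F, H, J, K, C, L, M, N]
Visit E; enqueue D → queue [F, H, J, K, C, L, M, N, D]
Visit F → queue [H, J, K, C, L, M, N, D]
Visit H; enqueue G → queue [J, K, C, L, M, N, D, G]
Visit J → queue [K, C, L, M, N, D, G]
Visit K; enqueue I → queue [C, L, M, N, D, G, I]
Visit C → queue [L, M, N, D, G, I]
Visit L → queue [M, N, D, G, I]
Visit M → queue [N, D, G, I]
Visit N → queue [D, G, I]
Visit D → queue [G, I]
Visit G → queue [I]
Visit I → queue []

Visit order: A, B, E, F, H, J, K, C, L, M, N, D, G, I

L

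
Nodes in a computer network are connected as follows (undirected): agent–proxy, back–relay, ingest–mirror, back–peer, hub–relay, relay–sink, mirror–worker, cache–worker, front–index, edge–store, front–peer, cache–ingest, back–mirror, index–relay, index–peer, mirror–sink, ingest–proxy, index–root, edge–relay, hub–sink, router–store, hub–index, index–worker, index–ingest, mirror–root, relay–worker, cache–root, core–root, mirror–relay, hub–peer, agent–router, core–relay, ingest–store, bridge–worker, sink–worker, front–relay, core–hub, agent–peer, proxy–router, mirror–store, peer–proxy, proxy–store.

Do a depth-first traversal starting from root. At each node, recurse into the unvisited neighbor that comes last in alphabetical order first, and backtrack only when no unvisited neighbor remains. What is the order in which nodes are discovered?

Visit root
root → mirror
mirror → worker
worker → sink
sink → relay
relay → index
index → peer
peer → proxy
proxy → store
store → router
router → agent
store → ingest
ingest → cache
store → edge
peer → hub
hub → core
peer → front
peer → back
worker → bridge

root, mirror, worker, sink, relay, index, peer, proxy, store, router, agent, ingest, cache, edge, hub, core, front, back, bridge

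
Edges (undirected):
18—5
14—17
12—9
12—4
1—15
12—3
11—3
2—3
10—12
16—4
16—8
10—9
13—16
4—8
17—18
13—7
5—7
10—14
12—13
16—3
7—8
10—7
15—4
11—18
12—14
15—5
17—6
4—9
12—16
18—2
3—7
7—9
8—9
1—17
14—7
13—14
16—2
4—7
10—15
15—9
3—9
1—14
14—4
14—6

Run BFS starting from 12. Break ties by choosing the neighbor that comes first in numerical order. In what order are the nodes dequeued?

12, 3, 4, 9, 10, 13, 14, 16, 2, 7, 11, 8, 15, 1, 6, 17, 18, 5

Visit 12; enqueue 3, 4, 9, 10, 13, 14, 16 → queue [3, 4, 9, 10, 13, 14, 16]
Visit 3; enqueue 2, 7, 11 → queue [4, 9, 10, 13, 14, 16, 2, 7, 11]
Visit 4; enqueue 8, 15 → queue [9, 10, 13, 14, 16, 2, 7, 11, 8, 15]
Visit 9 → queue [10, 13, 14, 16, 2, 7, 11, 8, 15]
Visit 10 → queue [13, 14, 16, 2, 7, 11, 8, 15]
Visit 13 → queue [14, 16, 2, 7, 11, 8, 15]
Visit 14; enqueue 1, 6, 17 → queue [16, 2, 7, 11, 8, 15, 1, 6, 17]
Visit 16 → queue [2, 7, 11, 8, 15, 1, 6, 17]
Visit 2; enqueue 18 → queue [7, 11, 8, 15, 1, 6, 17, 18]
Visit 7; enqueue 5 → queue [11, 8, 15, 1, 6, 17, 18, 5]
Visit 11 → queue [8, 15, 1, 6, 17, 18, 5]
Visit 8 → queue [15, 1, 6, 17, 18, 5]
Visit 15 → queue [1, 6, 17, 18, 5]
Visit 1 → queue [6, 17, 18, 5]
Visit 6 → queue [17, 18, 5]
Visit 17 → queue [18, 5]
Visit 18 → queue [5]
Visit 5 → queue []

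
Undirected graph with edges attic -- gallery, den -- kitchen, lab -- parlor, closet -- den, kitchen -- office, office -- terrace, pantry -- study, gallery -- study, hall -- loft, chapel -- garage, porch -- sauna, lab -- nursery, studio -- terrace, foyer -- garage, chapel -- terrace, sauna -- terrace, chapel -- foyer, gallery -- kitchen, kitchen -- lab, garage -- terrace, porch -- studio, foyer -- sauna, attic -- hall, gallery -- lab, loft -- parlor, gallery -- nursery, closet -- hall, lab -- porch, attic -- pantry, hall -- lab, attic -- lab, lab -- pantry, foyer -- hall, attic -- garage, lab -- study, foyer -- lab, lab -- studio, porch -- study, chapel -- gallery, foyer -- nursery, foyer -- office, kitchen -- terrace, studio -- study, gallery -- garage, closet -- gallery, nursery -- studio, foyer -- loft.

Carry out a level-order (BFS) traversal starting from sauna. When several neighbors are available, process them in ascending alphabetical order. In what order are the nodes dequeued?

sauna → foyer → porch → terrace → chapel → garage → hall → lab → loft → nursery → office → studio → study → kitchen → gallery → attic → closet → pantry → parlor → den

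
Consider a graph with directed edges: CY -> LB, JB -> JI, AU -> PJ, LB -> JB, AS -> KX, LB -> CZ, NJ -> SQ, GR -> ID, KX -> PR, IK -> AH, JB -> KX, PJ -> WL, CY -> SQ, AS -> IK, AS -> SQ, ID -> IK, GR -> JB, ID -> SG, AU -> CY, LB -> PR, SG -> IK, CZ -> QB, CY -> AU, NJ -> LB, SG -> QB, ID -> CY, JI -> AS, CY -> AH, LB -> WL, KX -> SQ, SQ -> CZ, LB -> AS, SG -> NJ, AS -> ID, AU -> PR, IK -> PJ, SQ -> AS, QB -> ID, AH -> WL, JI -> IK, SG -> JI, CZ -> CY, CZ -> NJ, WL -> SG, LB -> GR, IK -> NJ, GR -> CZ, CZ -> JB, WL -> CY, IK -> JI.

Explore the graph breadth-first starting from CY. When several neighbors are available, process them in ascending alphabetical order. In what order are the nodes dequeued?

CY → AH → AU → LB → SQ → WL → PJ → PR → AS → CZ → GR → JB → SG → ID → IK → KX → NJ → QB → JI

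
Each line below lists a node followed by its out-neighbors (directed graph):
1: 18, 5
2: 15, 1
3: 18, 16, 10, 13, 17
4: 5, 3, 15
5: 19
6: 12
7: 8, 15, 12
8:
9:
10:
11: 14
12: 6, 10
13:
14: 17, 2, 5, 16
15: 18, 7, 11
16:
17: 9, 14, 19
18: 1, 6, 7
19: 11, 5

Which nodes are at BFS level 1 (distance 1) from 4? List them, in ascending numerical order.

3, 5, 15

Level 0: 4
Level 1: 3, 5, 15
Level 2: 7, 10, 11, 13, 16, 17, 18, 19
Level 3: 1, 6, 8, 9, 12, 14
Level 4: 2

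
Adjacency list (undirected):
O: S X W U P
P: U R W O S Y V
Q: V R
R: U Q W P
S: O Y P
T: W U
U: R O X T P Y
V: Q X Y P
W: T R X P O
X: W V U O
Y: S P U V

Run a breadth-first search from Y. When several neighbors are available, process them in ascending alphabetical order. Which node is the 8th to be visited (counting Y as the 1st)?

W

Visit Y; enqueue P, S, U, V → queue [P, S, U, V]
Visit P; enqueue O, R, W → queue [S, U, V, O, R, W]
Visit S → queue [U, V, O, R, W]
Visit U; enqueue T, X → queue [V, O, R, W, T, X]
Visit V; enqueue Q → queue [O, R, W, T, X, Q]
Visit O → queue [R, W, T, X, Q]
Visit R → queue [W, T, X, Q]
Visit W → queue [T, X, Q]
Visit T → queue [X, Q]
Visit X → queue [Q]
Visit Q → queue []

Visit order: Y, P, S, U, V, O, R, W, T, X, Q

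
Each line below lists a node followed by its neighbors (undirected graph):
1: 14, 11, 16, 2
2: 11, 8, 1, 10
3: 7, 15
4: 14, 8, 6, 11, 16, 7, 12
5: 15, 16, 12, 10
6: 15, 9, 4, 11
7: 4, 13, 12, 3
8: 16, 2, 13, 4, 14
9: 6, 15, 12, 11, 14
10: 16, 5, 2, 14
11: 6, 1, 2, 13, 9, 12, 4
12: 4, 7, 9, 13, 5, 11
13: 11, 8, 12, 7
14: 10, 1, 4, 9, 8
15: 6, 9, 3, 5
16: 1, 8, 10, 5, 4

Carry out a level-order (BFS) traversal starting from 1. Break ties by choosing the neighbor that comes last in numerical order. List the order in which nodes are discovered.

Visit 1; enqueue 16, 14, 11, 2 → queue [16, 14, 11, 2]
Visit 16; enqueue 10, 8, 5, 4 → queue [14, 11, 2, 10, 8, 5, 4]
Visit 14; enqueue 9 → queue [11, 2, 10, 8, 5, 4, 9]
Visit 11; enqueue 13, 12, 6 → queue [2, 10, 8, 5, 4, 9, 13, 12, 6]
Visit 2 → queue [10, 8, 5, 4, 9, 13, 12, 6]
Visit 10 → queue [8, 5, 4, 9, 13, 12, 6]
Visit 8 → queue [5, 4, 9, 13, 12, 6]
Visit 5; enqueue 15 → queue [4, 9, 13, 12, 6, 15]
Visit 4; enqueue 7 → queue [9, 13, 12, 6, 15, 7]
Visit 9 → queue [13, 12, 6, 15, 7]
Visit 13 → queue [12, 6, 15, 7]
Visit 12 → queue [6, 15, 7]
Visit 6 → queue [15, 7]
Visit 15; enqueue 3 → queue [7, 3]
Visit 7 → queue [3]
Visit 3 → queue []

1, 16, 14, 11, 2, 10, 8, 5, 4, 9, 13, 12, 6, 15, 7, 3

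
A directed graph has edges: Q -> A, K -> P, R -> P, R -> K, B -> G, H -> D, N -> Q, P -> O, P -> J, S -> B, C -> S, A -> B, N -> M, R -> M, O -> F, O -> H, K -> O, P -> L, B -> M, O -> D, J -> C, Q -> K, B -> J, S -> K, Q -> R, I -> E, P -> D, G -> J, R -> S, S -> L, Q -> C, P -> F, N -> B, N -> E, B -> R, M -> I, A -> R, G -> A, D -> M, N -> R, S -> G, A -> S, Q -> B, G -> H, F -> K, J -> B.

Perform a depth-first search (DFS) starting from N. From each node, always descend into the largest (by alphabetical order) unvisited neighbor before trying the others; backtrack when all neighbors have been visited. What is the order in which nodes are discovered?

Visit N
N → R
R → S
S → L
S → K
K → P
P → O
O → H
H → D
D → M
M → I
I → E
O → F
P → J
J → C
J → B
B → G
G → A
N → Q

N, R, S, L, K, P, O, H, D, M, I, E, F, J, C, B, G, A, Q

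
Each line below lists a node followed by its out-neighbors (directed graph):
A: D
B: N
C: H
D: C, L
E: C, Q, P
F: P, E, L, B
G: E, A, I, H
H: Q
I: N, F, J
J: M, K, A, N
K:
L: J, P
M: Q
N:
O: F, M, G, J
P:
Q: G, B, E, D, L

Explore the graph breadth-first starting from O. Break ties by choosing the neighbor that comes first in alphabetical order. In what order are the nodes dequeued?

O → F → G → J → M → B → E → L → P → A → H → I → K → N → Q → C → D

Visit O; enqueue F, G, J, M → queue [F, G, J, M]
Visit F; enqueue B, E, L, P → queue [G, J, M, B, E, L, P]
Visit G; enqueue A, H, I → queue [J, M, B, E, L, P, A, H, I]
Visit J; enqueue K, N → queue [M, B, E, L, P, A, H, I, K, N]
Visit M; enqueue Q → queue [B, E, L, P, A, H, I, K, N, Q]
Visit B → queue [E, L, P, A, H, I, K, N, Q]
Visit E; enqueue C → queue [L, P, A, H, I, K, N, Q, C]
Visit L → queue [P, A, H, I, K, N, Q, C]
Visit P → queue [A, H, I, K, N, Q, C]
Visit A; enqueue D → queue [H, I, K, N, Q, C, D]
Visit H → queue [I, K, N, Q, C, D]
Visit I → queue [K, N, Q, C, D]
Visit K → queue [N, Q, C, D]
Visit N → queue [Q, C, D]
Visit Q → queue [C, D]
Visit C → queue [D]
Visit D → queue []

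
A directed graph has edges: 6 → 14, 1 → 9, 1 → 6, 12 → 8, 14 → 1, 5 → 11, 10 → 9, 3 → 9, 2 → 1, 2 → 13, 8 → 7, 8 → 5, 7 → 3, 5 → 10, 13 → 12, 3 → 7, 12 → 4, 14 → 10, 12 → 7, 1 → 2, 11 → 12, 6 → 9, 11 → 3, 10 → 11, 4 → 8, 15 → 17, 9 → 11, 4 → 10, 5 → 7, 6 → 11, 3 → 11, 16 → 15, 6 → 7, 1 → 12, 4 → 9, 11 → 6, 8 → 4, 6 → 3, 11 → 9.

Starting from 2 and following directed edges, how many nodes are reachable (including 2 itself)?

BFS from 2 visits: 2, 13, 1, 12, 9, 6, 8, 7, 4, 11, 14, 3, 5, 10
Reachable nodes: 14 of 17 total.

14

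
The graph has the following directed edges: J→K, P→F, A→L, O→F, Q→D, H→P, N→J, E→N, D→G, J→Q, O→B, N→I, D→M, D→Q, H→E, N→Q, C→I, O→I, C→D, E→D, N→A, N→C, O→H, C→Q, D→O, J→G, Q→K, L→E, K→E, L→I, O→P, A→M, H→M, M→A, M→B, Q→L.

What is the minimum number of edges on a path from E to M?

2

Level 0: E
Level 1: D, N
Level 2: A, C, G, I, J, M, O, Q
Level 3: B, F, H, K, L, P
M first appears at level 2.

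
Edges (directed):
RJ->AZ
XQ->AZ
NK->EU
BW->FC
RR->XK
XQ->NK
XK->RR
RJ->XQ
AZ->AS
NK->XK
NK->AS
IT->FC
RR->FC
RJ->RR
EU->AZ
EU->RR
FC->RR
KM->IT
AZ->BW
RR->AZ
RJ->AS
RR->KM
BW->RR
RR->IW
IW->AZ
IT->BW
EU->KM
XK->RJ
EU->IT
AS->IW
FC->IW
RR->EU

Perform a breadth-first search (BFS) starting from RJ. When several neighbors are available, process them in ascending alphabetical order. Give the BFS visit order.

RJ → AS → AZ → RR → XQ → IW → BW → EU → FC → KM → XK → NK → IT

Visit RJ; enqueue AS, AZ, RR, XQ → queue [AS, AZ, RR, XQ]
Visit AS; enqueue IW → queue [AZ, RR, XQ, IW]
Visit AZ; enqueue BW → queue [RR, XQ, IW, BW]
Visit RR; enqueue EU, FC, KM, XK → queue [XQ, IW, BW, EU, FC, KM, XK]
Visit XQ; enqueue NK → queue [IW, BW, EU, FC, KM, XK, NK]
Visit IW → queue [BW, EU, FC, KM, XK, NK]
Visit BW → queue [EU, FC, KM, XK, NK]
Visit EU; enqueue IT → queue [FC, KM, XK, NK, IT]
Visit FC → queue [KM, XK, NK, IT]
Visit KM → queue [XK, NK, IT]
Visit XK → queue [NK, IT]
Visit NK → queue [IT]
Visit IT → queue []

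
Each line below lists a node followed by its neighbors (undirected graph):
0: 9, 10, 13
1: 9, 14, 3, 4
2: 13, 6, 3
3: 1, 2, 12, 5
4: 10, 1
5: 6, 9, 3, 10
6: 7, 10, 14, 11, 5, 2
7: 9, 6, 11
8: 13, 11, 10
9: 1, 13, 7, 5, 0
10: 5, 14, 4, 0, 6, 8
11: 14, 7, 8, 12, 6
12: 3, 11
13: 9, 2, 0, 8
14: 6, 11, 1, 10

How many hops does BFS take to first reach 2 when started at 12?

Level 0: 12
Level 1: 3, 11
Level 2: 1, 2, 5, 6, 7, 8, 14
Level 3: 4, 9, 10, 13
Level 4: 0
2 first appears at level 2.

2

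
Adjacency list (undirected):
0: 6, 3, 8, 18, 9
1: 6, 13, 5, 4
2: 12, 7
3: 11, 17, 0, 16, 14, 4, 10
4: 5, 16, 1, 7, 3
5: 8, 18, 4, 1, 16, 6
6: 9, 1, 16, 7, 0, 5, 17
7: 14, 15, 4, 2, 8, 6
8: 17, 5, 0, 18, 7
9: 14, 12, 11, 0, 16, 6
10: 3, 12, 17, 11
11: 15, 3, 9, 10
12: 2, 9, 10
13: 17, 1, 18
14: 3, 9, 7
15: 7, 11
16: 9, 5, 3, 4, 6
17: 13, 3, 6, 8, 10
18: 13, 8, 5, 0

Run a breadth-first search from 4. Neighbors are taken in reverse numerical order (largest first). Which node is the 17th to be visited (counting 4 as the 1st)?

Visit 4; enqueue 16, 7, 5, 3, 1 → queue [16, 7, 5, 3, 1]
Visit 16; enqueue 9, 6 → queue [7, 5, 3, 1, 9, 6]
Visit 7; enqueue 15, 14, 8, 2 → queue [5, 3, 1, 9, 6, 15, 14, 8, 2]
Visit 5; enqueue 18 → queue [3, 1, 9, 6, 15, 14, 8, 2, 18]
Visit 3; enqueue 17, 11, 10, 0 → queue [1, 9, 6, 15, 14, 8, 2, 18, 17, 11, 10, 0]
Visit 1; enqueue 13 → queue [9, 6, 15, 14, 8, 2, 18, 17, 11, 10, 0, 13]
Visit 9; enqueue 12 → queue [6, 15, 14, 8, 2, 18, 17, 11, 10, 0, 13, 12]
Visit 6 → queue [15, 14, 8, 2, 18, 17, 11, 10, 0, 13, 12]
Visit 15 → queue [14, 8, 2, 18, 17, 11, 10, 0, 13, 12]
Visit 14 → queue [8, 2, 18, 17, 11, 10, 0, 13, 12]
Visit 8 → queue [2, 18, 17, 11, 10, 0, 13, 12]
Visit 2 → queue [18, 17, 11, 10, 0, 13, 12]
Visit 18 → queue [17, 11, 10, 0, 13, 12]
Visit 17 → queue [11, 10, 0, 13, 12]
Visit 11 → queue [10, 0, 13, 12]
Visit 10 → queue [0, 13, 12]
Visit 0 → queue [13, 12]
Visit 13 → queue [12]
Visit 12 → queue []

Visit order: 4, 16, 7, 5, 3, 1, 9, 6, 15, 14, 8, 2, 18, 17, 11, 10, 0, 13, 12

0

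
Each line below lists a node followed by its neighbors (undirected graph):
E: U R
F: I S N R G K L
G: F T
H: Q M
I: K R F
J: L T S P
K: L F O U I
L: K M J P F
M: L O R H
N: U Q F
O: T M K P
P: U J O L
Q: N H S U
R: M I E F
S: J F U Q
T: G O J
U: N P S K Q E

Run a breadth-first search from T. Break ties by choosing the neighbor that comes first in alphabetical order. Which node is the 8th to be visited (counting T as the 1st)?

Visit T; enqueue G, J, O → queue [G, J, O]
Visit G; enqueue F → queue [J, O, F]
Visit J; enqueue L, P, S → queue [O, F, L, P, S]
Visit O; enqueue K, M → queue [F, L, P, S, K, M]
Visit F; enqueue I, N, R → queue [L, P, S, K, M, I, N, R]
Visit L → queue [P, S, K, M, I, N, R]
Visit P; enqueue U → queue [S, K, M, I, N, R, U]
Visit S; enqueue Q → queue [K, M, I, N, R, U, Q]
Visit K → queue [M, I, N, R, U, Q]
Visit M; enqueue H → queue [I, N, R, U, Q, H]
Visit I → queue [N, R, U, Q, H]
Visit N → queue [R, U, Q, H]
Visit R; enqueue E → queue [U, Q, H, E]
Visit U → queue [Q, H, E]
Visit Q → queue [H, E]
Visit H → queue [E]
Visit E → queue []

Visit order: T, G, J, O, F, L, P, S, K, M, I, N, R, U, Q, H, E

S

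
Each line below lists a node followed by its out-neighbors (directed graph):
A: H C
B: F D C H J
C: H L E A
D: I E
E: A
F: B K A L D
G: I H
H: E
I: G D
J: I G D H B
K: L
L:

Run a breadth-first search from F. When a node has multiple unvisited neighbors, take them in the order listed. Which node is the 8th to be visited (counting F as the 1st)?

Visit F; enqueue B, K, A, L, D → queue [B, K, A, L, D]
Visit B; enqueue C, H, J → queue [K, A, L, D, C, H, J]
Visit K → queue [A, L, D, C, H, J]
Visit A → queue [L, D, C, H, J]
Visit L → queue [D, C, H, J]
Visit D; enqueue I, E → queue [C, H, J, I, E]
Visit C → queue [H, J, I, E]
Visit H → queue [J, I, E]
Visit J; enqueue G → queue [I, E, G]
Visit I → queue [E, G]
Visit E → queue [G]
Visit G → queue []

Visit order: F, B, K, A, L, D, C, H, J, I, E, G

H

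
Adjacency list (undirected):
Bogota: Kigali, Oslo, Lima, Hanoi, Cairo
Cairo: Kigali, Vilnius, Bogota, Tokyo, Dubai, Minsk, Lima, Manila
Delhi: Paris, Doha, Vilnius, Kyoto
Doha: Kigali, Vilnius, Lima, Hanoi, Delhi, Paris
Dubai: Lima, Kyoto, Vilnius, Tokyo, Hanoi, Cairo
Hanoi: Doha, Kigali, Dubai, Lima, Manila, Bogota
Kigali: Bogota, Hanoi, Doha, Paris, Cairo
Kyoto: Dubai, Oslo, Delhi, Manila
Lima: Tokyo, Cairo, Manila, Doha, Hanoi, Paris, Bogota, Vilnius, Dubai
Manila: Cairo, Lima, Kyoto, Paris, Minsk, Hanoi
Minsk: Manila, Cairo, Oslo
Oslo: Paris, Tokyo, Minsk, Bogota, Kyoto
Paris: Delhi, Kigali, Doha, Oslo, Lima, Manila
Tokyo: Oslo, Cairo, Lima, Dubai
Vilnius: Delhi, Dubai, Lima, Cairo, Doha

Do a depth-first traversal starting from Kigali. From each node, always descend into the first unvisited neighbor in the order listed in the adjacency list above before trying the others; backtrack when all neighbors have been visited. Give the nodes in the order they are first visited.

Visit Kigali
Kigali → Bogota
Bogota → Oslo
Oslo → Paris
Paris → Delhi
Delhi → Doha
Doha → Vilnius
Vilnius → Dubai
Dubai → Lima
Lima → Tokyo
Tokyo → Cairo
Cairo → Minsk
Minsk → Manila
Manila → Kyoto
Manila → Hanoi

Kigali Bogota Oslo Paris Delhi Doha Vilnius Dubai Lima Tokyo Cairo Minsk Manila Kyoto Hanoi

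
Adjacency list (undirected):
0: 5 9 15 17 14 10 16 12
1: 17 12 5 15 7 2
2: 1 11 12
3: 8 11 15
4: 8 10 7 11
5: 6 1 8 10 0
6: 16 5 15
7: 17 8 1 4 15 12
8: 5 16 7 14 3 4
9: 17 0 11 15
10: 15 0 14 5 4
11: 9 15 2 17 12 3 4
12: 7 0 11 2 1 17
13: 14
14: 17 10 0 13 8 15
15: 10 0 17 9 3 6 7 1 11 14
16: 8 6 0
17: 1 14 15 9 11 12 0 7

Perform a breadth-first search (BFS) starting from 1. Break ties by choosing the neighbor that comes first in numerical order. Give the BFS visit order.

Visit 1; enqueue 2, 5, 7, 12, 15, 17 → queue [2, 5, 7, 12, 15, 17]
Visit 2; enqueue 11 → queue [5, 7, 12, 15, 17, 11]
Visit 5; enqueue 0, 6, 8, 10 → queue [7, 12, 15, 17, 11, 0, 6, 8, 10]
Visit 7; enqueue 4 → queue [12, 15, 17, 11, 0, 6, 8, 10, 4]
Visit 12 → queue [15, 17, 11, 0, 6, 8, 10, 4]
Visit 15; enqueue 3, 9, 14 → queue [17, 11, 0, 6, 8, 10, 4, 3, 9, 14]
Visit 17 → queue [11, 0, 6, 8, 10, 4, 3, 9, 14]
Visit 11 → queue [0, 6, 8, 10, 4, 3, 9, 14]
Visit 0; enqueue 16 → queue [6, 8, 10, 4, 3, 9, 14, 16]
Visit 6 → queue [8, 10, 4, 3, 9, 14, 16]
Visit 8 → queue [10, 4, 3, 9, 14, 16]
Visit 10 → queue [4, 3, 9, 14, 16]
Visit 4 → queue [3, 9, 14, 16]
Visit 3 → queue [9, 14, 16]
Visit 9 → queue [14, 16]
Visit 14; enqueue 13 → queue [16, 13]
Visit 16 → queue [13]
Visit 13 → queue []

1 -> 2 -> 5 -> 7 -> 12 -> 15 -> 17 -> 11 -> 0 -> 6 -> 8 -> 10 -> 4 -> 3 -> 9 -> 14 -> 16 -> 13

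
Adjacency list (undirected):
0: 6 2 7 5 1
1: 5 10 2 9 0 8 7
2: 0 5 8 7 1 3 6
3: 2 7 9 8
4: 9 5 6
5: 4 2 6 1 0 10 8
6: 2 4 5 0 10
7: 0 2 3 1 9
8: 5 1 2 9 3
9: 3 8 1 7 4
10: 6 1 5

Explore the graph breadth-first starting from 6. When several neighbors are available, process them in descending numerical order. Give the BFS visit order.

6 -> 10 -> 5 -> 4 -> 2 -> 0 -> 1 -> 8 -> 9 -> 7 -> 3

Visit 6; enqueue 10, 5, 4, 2, 0 → queue [10, 5, 4, 2, 0]
Visit 10; enqueue 1 → queue [5, 4, 2, 0, 1]
Visit 5; enqueue 8 → queue [4, 2, 0, 1, 8]
Visit 4; enqueue 9 → queue [2, 0, 1, 8, 9]
Visit 2; enqueue 7, 3 → queue [0, 1, 8, 9, 7, 3]
Visit 0 → queue [1, 8, 9, 7, 3]
Visit 1 → queue [8, 9, 7, 3]
Visit 8 → queue [9, 7, 3]
Visit 9 → queue [7, 3]
Visit 7 → queue [3]
Visit 3 → queue []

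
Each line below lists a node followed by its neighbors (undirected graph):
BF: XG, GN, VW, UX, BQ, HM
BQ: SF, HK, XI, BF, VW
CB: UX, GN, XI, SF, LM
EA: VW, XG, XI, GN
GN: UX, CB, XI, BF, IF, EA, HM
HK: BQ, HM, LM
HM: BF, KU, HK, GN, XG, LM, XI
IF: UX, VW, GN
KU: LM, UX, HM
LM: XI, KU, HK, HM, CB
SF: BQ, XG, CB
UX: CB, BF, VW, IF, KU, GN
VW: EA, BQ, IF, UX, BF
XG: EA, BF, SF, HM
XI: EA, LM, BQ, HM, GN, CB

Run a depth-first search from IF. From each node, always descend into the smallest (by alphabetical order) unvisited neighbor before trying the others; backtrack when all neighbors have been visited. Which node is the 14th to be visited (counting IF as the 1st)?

Visit IF
IF → GN
GN → BF
BF → BQ
BQ → HK
HK → HM
HM → KU
KU → LM
LM → CB
CB → SF
SF → XG
XG → EA
EA → VW
VW → UX
EA → XI

Visit order: IF, GN, BF, BQ, HK, HM, KU, LM, CB, SF, XG, EA, VW, UX, XI

UX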